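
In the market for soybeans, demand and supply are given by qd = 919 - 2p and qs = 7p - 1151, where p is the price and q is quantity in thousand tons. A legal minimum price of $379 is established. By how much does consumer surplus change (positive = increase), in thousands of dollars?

Setting quantity demanded equal to quantity supplied, 919 - 2p = 7p - 1151, gives p* = 230 and q* = 459.
Since 379 > 230, the floor is binding.
At p = 379: qd = 919 - 2·379 = 161 and qs = 7·379 - 1151 = 1502.
Consumer surplus without the control is ½ · (459.5 - 230) · 459 = 52670.25.
With the floor, consumers buy 161 units at 379, so CS = ½ · (459.5 - 379) · 161 = 6480.25.
Change in consumer surplus = 6480.25 - 52670.25 = -46190.

-46190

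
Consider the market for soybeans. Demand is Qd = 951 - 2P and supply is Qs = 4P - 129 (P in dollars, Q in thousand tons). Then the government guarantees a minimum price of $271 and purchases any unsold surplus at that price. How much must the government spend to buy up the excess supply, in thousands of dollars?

Equilibrium: 951 - 2P = 4P - 129, so 1080 = 6P and P* = 180, Q* = 591.
Because the floor (271) lies above the market-clearing price, it is binding.
At P = 271: Qd = 951 - 2·271 = 409 and Qs = 4·271 - 129 = 955.
Surplus = Qs - Qd = 546.
Government expenditure = surplus × support price = 546 × 271 = 147966.

147966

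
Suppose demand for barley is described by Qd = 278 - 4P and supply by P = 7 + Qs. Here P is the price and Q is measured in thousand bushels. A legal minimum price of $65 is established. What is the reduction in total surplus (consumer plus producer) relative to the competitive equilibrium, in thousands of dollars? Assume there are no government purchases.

Rearranging supply gives Qs = P - 7. Setting quantity demanded equal to quantity supplied, 278 - 4P = P - 7, gives P* = 57 and Q* = 50.
The floor of 65 is above the equilibrium price 57, so it binds.
At P = 65: Qd = 278 - 4·65 = 18 and Qs = 65 - 7 = 58.
Quantity traded falls to 18. At Q = 18 the demand price is (278 - 18)/4 = 65 and the supply price is 7 + 18 = 25.
Deadweight loss = ½ · (65 - 25) · (50 - 18) = ½ · 40 · 32 = 640.

640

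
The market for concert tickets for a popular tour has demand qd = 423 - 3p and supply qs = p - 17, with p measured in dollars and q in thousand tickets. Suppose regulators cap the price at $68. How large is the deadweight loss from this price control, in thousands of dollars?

1176

Equilibrium: 423 - 3p = p - 17, so 440 = 4p and p* = 110, q* = 93.
The ceiling of 68 is below the equilibrium price 110, so it binds.
At p = 68: qd = 423 - 3·68 = 219 and qs = 68 - 17 = 51.
Quantity traded falls to 51. At q = 51 the demand price is (423 - 51)/3 = 124 and the supply price is 17 + 51 = 68.
Deadweight loss = ½ · (124 - 68) · (93 - 51) = ½ · 56 · 42 = 1176.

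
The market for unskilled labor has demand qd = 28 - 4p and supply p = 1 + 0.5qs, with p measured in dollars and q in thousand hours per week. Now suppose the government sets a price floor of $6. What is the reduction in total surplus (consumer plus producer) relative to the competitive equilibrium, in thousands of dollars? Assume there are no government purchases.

Rearranging supply gives qs = 2p - 2. Equilibrium: 28 - 4p = 2p - 2, so 30 = 6p and p* = 5, q* = 8.
Since 6 > 5, the floor is binding.
At p = 6: qd = 28 - 4·6 = 4 and qs = 2·6 - 2 = 10.
Quantity traded falls to 4. At q = 4 the demand price is (28 - 4)/4 = 6 and the supply price is (2 + 4)/2 = 3.
Deadweight loss = ½ · (6 - 3) · (8 - 4) = ½ · 3 · 4 = 6.

6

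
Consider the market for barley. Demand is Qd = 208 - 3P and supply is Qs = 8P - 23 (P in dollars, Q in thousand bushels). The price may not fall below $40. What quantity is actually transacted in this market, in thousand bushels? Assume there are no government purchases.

88

Setting quantity demanded equal to quantity supplied, 208 - 3P = 8P - 23, gives P* = 21 and Q* = 145.
The floor of 40 is above the equilibrium price 21, so it binds.
At P = 40: Qd = 208 - 3·40 = 88 and Qs = 8·40 - 23 = 297.
The quantity actually transacted is the short side, demand: 88.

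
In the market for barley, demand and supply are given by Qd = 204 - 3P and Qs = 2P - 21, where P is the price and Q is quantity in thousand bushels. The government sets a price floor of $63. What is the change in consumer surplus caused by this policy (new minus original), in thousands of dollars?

-756

Equilibrium: 204 - 3P = 2P - 21, so 225 = 5P and P* = 45, Q* = 69.
Because the floor (63) lies above the market-clearing price, it is binding.
At P = 63: Qd = 204 - 3·63 = 15 and Qs = 2·63 - 21 = 105.
Consumer surplus without the control is ½ · (68 - 45) · 69 = 793.5.
With the floor, consumers buy 15 units at 63, so CS = ½ · (68 - 63) · 15 = 37.5.
Change in consumer surplus = 37.5 - 793.5 = -756.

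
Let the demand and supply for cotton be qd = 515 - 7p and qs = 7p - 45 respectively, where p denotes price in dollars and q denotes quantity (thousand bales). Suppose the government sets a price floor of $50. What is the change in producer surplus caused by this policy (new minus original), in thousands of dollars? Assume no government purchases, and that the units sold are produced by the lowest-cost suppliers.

1300

In a free market, 515 - 7p = 7p - 45 gives the equilibrium p* = 40, q* = 235.
Because the floor (50) lies above the market-clearing price, it is binding.
At p = 50: qd = 515 - 7·50 = 165 and qs = 7·50 - 45 = 305.
Producer surplus without the control is ½ · (40 - 45/7) · 235 = 55225/14.
With the floor, 165 units are sold at 50. The supply price at q = 165 is 30, so PS = ½ · [(50 - 45/7) + (50 - 30)] · 165 = 73425/14.
Change in producer surplus = 73425/14 - 55225/14 = 1300.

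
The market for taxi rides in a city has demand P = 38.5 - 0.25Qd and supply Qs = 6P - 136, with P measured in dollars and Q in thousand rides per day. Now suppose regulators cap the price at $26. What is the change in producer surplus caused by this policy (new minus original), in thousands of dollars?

Rearranging demand gives Qd = 154 - 4P. Without the control the market clears where 154 - 4P = 6P - 136, i.e. P* = 29 and Q* = 38.
Since 26 < 29, the ceiling is binding.
At P = 26: Qd = 154 - 4·26 = 50 and Qs = 6·26 - 136 = 20.
Producer surplus without the control is ½ · (29 - 68/3) · 38 = 361/3.
With the ceiling, producers sell 20 units at 26, so PS = ½ · (26 - 68/3) · 20 = 100/3.
Change in producer surplus = 100/3 - 361/3 = -87.

-87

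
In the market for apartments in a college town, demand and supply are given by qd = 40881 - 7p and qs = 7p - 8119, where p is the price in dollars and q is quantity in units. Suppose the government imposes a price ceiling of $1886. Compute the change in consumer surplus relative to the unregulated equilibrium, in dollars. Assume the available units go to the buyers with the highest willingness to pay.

Equilibrium: 40881 - 7p = 7p - 8119, so 49000 = 14p and p* = 3500, q* = 16381.
Since 1886 < 3500, the ceiling is binding.
At p = 1886: qd = 40881 - 7·1886 = 27679 and qs = 7·1886 - 8119 = 5083.
Consumer surplus without the control is ½ · (40881/7 - 3500) · 16381 = 268337161/14.
With the ceiling, 5083 units are sold at 1886 (assume they go to the highest-value buyers). The demand price at q = 5083 is 5114, so CS = ½ · [(40881/7 - 1886) + (5114 - 1886)] · 5083 = 255547825/14.
Change in consumer surplus = 255547825/14 - 268337161/14 = -913524.

-913524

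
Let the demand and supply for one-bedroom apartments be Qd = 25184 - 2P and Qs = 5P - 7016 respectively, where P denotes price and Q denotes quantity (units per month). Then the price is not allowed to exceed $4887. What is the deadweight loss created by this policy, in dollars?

Without the control the market clears where 25184 - 2P = 5P - 7016, i.e. P* = 4600 and Q* = 15984.
Since 4887 is above P* = 4600, the ceiling does not bind and the free-market outcome prevails.
Since the control does not bind, no trades are prevented and deadweight loss is zero.

0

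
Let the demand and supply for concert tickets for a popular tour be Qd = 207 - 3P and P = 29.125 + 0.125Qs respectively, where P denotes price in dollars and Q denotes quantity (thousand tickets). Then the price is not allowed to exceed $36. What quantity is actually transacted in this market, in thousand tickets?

55

Rearranging supply gives Qs = 8P - 233. Setting quantity demanded equal to quantity supplied, 207 - 3P = 8P - 233, gives P* = 40 and Q* = 87.
Because the ceiling (36) lies below the market-clearing price, it is binding.
At P = 36: Qd = 207 - 3·36 = 99 and Qs = 8·36 - 233 = 55.
The quantity actually transacted is the short side, supply: 55.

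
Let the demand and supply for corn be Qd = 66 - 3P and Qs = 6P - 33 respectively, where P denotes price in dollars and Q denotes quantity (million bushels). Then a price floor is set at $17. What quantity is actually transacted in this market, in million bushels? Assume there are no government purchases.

15

Setting quantity demanded equal to quantity supplied, 66 - 3P = 6P - 33, gives P* = 11 and Q* = 33.
The floor of 17 is above the equilibrium price 11, so it binds.
At P = 17: Qd = 66 - 3·17 = 15 and Qs = 6·17 - 33 = 69.
The quantity actually transacted is the short side, demand: 15.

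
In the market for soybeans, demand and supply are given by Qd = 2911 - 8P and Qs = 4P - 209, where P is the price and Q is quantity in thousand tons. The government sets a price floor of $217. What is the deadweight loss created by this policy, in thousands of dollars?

0

Equilibrium: 2911 - 8P = 4P - 209, so 3120 = 12P and P* = 260, Q* = 831.
The floor of 217 is below the equilibrium price 260, so it is not binding; the market clears at P* = 260, Q* = 831.
Since the control does not bind, no trades are prevented and deadweight loss is zero.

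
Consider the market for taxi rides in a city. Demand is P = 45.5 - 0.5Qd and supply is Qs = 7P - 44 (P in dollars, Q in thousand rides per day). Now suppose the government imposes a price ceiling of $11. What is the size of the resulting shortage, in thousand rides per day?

36

Rearranging demand gives Qd = 91 - 2P. Equilibrium: 91 - 2P = 7P - 44, so 135 = 9P and P* = 15, Q* = 61.
The ceiling of 11 is below the equilibrium price 15, so it binds.
At P = 11: Qd = 91 - 2·11 = 69 and Qs = 7·11 - 44 = 33.
Shortage = Qd - Qs = 69 - 33 = 36.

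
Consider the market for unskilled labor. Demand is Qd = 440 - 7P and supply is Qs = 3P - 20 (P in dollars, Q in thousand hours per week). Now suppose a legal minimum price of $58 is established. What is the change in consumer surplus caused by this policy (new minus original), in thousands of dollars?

Setting quantity demanded equal to quantity supplied, 440 - 7P = 3P - 20, gives P* = 46 and Q* = 118.
Because the floor (58) lies above the market-clearing price, it is binding.
At P = 58: Qd = 440 - 7·58 = 34 and Qs = 3·58 - 20 = 154.
Consumer surplus without the control is ½ · (440/7 - 46) · 118 = 6962/7.
With the floor, consumers buy 34 units at 58, so CS = ½ · (440/7 - 58) · 34 = 578/7.
Change in consumer surplus = 578/7 - 6962/7 = -912.

-912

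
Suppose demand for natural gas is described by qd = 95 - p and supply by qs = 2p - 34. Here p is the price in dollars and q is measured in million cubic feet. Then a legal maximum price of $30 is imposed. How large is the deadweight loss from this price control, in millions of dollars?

Equilibrium: 95 - p = 2p - 34, so 129 = 3p and p* = 43, q* = 52.
Since 30 < 43, the ceiling is binding.
At p = 30: qd = 95 - 30 = 65 and qs = 2·30 - 34 = 26.
Quantity traded falls to 26. At q = 26 the demand price is 95 - 26 = 69 and the supply price is (34 + 26)/2 = 30.
Deadweight loss = ½ · (69 - 30) · (52 - 26) = ½ · 39 · 26 = 507.

507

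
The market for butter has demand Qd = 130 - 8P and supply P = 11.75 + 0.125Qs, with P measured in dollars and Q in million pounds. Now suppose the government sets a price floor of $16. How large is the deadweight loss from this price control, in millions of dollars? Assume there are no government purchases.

Rearranging supply gives Qs = 8P - 94. Setting quantity demanded equal to quantity supplied, 130 - 8P = 8P - 94, gives P* = 14 and Q* = 18.
Since 16 > 14, the floor is binding.
At P = 16: Qd = 130 - 8·16 = 2 and Qs = 8·16 - 94 = 34.
Quantity traded falls to 2. At Q = 2 the demand price is (130 - 2)/8 = 16 and the supply price is (94 + 2)/8 = 12.
Deadweight loss = ½ · (16 - 12) · (18 - 2) = ½ · 4 · 16 = 32.

32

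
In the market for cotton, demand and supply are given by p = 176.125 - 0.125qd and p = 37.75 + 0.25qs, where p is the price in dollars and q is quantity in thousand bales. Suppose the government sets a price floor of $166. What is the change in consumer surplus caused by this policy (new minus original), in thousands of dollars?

Rearranging demand gives qd = 1409 - 8p; rearranging supply gives qs = 4p - 151. Without the control the market clears where 1409 - 8p = 4p - 151, i.e. p* = 130 and q* = 369.
Because the floor (166) lies above the market-clearing price, it is binding.
At p = 166: qd = 1409 - 8·166 = 81 and qs = 4·166 - 151 = 513.
Consumer surplus without the control is ½ · (176.125 - 130) · 369 = 8510.0625.
With the floor, consumers buy 81 units at 166, so CS = ½ · (176.125 - 166) · 81 = 410.0625.
Change in consumer surplus = 410.0625 - 8510.0625 = -8100.

-8100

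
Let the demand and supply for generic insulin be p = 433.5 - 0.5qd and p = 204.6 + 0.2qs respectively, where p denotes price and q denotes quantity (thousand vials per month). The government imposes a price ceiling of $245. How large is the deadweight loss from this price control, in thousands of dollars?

5468.75

Rearranging demand gives qd = 867 - 2p; rearranging supply gives qs = 5p - 1023. Equilibrium: 867 - 2p = 5p - 1023, so 1890 = 7p and p* = 270, q* = 327.
The ceiling of 245 is below the equilibrium price 270, so it binds.
At p = 245: qd = 867 - 2·245 = 377 and qs = 5·245 - 1023 = 202.
Quantity traded falls to 202. At q = 202 the demand price is (867 - 202)/2 = 332.5 and the supply price is (1023 + 202)/5 = 245.
Deadweight loss = ½ · (332.5 - 245) · (327 - 202) = ½ · 87.5 · 125 = 5468.75.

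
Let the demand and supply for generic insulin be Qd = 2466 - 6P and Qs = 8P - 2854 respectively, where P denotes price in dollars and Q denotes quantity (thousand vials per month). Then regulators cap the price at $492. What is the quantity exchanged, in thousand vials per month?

Setting quantity demanded equal to quantity supplied, 2466 - 6P = 8P - 2854, gives P* = 380 and Q* = 186.
The ceiling of 492 is above the equilibrium price 380, so it is not binding; the market clears at P* = 380, Q* = 186.

186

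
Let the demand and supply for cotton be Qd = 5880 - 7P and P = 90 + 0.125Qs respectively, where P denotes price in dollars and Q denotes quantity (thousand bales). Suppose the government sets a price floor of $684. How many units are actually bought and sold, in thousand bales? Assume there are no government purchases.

1092

Rearranging supply gives Qs = 8P - 720. Equilibrium: 5880 - 7P = 8P - 720, so 6600 = 15P and P* = 440, Q* = 2800.
Since 684 > 440, the floor is binding.
At P = 684: Qd = 5880 - 7·684 = 1092 and Qs = 8·684 - 720 = 4752.
The quantity actually transacted is the short side, demand: 1092.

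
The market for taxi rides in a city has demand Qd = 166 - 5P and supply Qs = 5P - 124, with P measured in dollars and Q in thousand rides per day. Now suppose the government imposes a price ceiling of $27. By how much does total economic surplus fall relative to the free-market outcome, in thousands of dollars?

20

Equilibrium: 166 - 5P = 5P - 124, so 290 = 10P and P* = 29, Q* = 21.
The ceiling of 27 is below the equilibrium price 29, so it binds.
At P = 27: Qd = 166 - 5·27 = 31 and Qs = 5·27 - 124 = 11.
Quantity traded falls to 11. At Q = 11 the demand price is (166 - 11)/5 = 31 and the supply price is (124 + 11)/5 = 27.
Deadweight loss = ½ · (31 - 27) · (21 - 11) = ½ · 4 · 10 = 20.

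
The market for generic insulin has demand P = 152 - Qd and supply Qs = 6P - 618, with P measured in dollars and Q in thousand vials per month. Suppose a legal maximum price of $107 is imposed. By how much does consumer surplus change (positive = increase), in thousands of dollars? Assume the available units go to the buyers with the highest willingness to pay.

Rearranging demand gives Qd = 152 - P. Equilibrium: 152 - P = 6P - 618, so 770 = 7P and P* = 110, Q* = 42.
The ceiling of 107 is below the equilibrium price 110, so it binds.
At P = 107: Qd = 152 - 107 = 45 and Qs = 6·107 - 618 = 24.
Consumer surplus without the control is ½ · (152 - 110) · 42 = 882.
With the ceiling, 24 units are sold at 107 (assume they go to the highest-value buyers). The demand price at Q = 24 is 128, so CS = ½ · [(152 - 107) + (128 - 107)] · 24 = 792.
Change in consumer surplus = 792 - 882 = -90.

-90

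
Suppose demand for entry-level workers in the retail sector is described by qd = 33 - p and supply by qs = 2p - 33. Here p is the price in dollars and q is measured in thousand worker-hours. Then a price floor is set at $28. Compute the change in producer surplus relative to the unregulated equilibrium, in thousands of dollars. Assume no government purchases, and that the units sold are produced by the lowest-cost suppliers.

21

Without the control the market clears where 33 - p = 2p - 33, i.e. p* = 22 and q* = 11.
The floor of 28 is above the equilibrium price 22, so it binds.
At p = 28: qd = 33 - 28 = 5 and qs = 2·28 - 33 = 23.
Producer surplus without the control is ½ · (22 - 16.5) · 11 = 30.25.
With the floor, 5 units are sold at 28. The supply price at q = 5 is 19, so PS = ½ · [(28 - 16.5) + (28 - 19)] · 5 = 51.25.
Change in producer surplus = 51.25 - 30.25 = 21.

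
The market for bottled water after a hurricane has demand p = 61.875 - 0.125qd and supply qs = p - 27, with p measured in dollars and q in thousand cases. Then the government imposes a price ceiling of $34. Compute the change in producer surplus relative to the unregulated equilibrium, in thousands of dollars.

-456

Rearranging demand gives qd = 495 - 8p. Without the control the market clears where 495 - 8p = p - 27, i.e. p* = 58 and q* = 31.
The ceiling of 34 is below the equilibrium price 58, so it binds.
At p = 34: qd = 495 - 8·34 = 223 and qs = 34 - 27 = 7.
Producer surplus without the control is ½ · (58 - 27) · 31 = 480.5.
With the ceiling, producers sell 7 units at 34, so PS = ½ · (34 - 27) · 7 = 24.5.
Change in producer surplus = 24.5 - 480.5 = -456.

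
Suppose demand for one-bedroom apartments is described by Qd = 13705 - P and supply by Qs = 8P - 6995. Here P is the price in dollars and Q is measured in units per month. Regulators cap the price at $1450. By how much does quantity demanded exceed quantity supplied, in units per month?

7650

Equilibrium: 13705 - P = 8P - 6995, so 20700 = 9P and P* = 2300, Q* = 11405.
Since 1450 < 2300, the ceiling is binding.
At P = 1450: Qd = 13705 - 1450 = 12255 and Qs = 8·1450 - 6995 = 4605.
Shortage = Qd - Qs = 12255 - 4605 = 7650.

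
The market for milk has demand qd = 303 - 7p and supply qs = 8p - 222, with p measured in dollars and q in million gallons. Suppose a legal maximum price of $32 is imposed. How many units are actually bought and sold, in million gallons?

34

Equilibrium: 303 - 7p = 8p - 222, so 525 = 15p and p* = 35, q* = 58.
The ceiling of 32 is below the equilibrium price 35, so it binds.
At p = 32: qd = 303 - 7·32 = 79 and qs = 8·32 - 222 = 34.
The quantity actually transacted is the short side, supply: 34.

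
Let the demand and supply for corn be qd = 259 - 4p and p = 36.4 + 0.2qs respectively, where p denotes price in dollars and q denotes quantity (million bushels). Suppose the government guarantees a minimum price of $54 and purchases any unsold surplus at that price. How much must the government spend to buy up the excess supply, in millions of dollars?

Rearranging supply gives qs = 5p - 182. Setting quantity demanded equal to quantity supplied, 259 - 4p = 5p - 182, gives p* = 49 and q* = 63.
Since 54 > 49, the floor is binding.
At p = 54: qd = 259 - 4·54 = 43 and qs = 5·54 - 182 = 88.
Surplus = qs - qd = 45.
Government expenditure = surplus × support price = 45 × 54 = 2430.

2430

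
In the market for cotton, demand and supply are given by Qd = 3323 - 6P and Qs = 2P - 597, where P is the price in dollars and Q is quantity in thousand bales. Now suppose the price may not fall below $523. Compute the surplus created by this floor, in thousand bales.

264

Without the control the market clears where 3323 - 6P = 2P - 597, i.e. P* = 490 and Q* = 383.
Since 523 > 490, the floor is binding.
At P = 523: Qd = 3323 - 6·523 = 185 and Qs = 2·523 - 597 = 449.
Surplus = Qs - Qd = 449 - 185 = 264.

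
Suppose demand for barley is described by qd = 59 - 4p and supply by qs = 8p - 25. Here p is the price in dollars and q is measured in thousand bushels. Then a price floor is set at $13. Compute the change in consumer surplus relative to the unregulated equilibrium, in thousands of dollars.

-114

Setting quantity demanded equal to quantity supplied, 59 - 4p = 8p - 25, gives p* = 7 and q* = 31.
The floor of 13 is above the equilibrium price 7, so it binds.
At p = 13: qd = 59 - 4·13 = 7 and qs = 8·13 - 25 = 79.
Consumer surplus without the control is ½ · (14.75 - 7) · 31 = 120.125.
With the floor, consumers buy 7 units at 13, so CS = ½ · (14.75 - 13) · 7 = 6.125.
Change in consumer surplus = 6.125 - 120.125 = -114.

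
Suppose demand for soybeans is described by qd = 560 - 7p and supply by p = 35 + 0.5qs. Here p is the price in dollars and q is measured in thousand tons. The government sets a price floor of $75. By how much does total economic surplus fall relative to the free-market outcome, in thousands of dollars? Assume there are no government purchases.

393.75

Rearranging supply gives qs = 2p - 70. In a free market, 560 - 7p = 2p - 70 gives the equilibrium p* = 70, q* = 70.
Because the floor (75) lies above the market-clearing price, it is binding.
At p = 75: qd = 560 - 7·75 = 35 and qs = 2·75 - 70 = 80.
Quantity traded falls to 35. At q = 35 the demand price is (560 - 35)/7 = 75 and the supply price is (70 + 35)/2 = 52.5.
Deadweight loss = ½ · (75 - 52.5) · (70 - 35) = ½ · 22.5 · 35 = 393.75.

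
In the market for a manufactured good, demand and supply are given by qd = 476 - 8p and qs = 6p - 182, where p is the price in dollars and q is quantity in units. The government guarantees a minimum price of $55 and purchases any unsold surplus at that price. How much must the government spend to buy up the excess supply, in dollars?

6160

In a free market, 476 - 8p = 6p - 182 gives the equilibrium p* = 47, q* = 100.
The floor of 55 is above the equilibrium price 47, so it binds.
At p = 55: qd = 476 - 8·55 = 36 and qs = 6·55 - 182 = 148.
Surplus = qs - qd = 112.
Government expenditure = surplus × support price = 112 × 55 = 6160.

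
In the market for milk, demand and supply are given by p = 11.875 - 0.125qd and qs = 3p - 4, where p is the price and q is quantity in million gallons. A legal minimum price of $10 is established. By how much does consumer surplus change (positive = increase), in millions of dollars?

Rearranging demand gives qd = 95 - 8p. In a free market, 95 - 8p = 3p - 4 gives the equilibrium p* = 9, q* = 23.
Since 10 > 9, the floor is binding.
At p = 10: qd = 95 - 8·10 = 15 and qs = 3·10 - 4 = 26.
Consumer surplus without the control is ½ · (11.875 - 9) · 23 = 33.0625.
With the floor, consumers buy 15 units at 10, so CS = ½ · (11.875 - 10) · 15 = 14.0625.
Change in consumer surplus = 14.0625 - 33.0625 = -19.

-19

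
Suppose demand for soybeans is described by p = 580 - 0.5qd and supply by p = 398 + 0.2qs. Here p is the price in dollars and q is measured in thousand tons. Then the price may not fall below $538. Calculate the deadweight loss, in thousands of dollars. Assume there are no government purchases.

Rearranging demand gives qd = 1160 - 2p; rearranging supply gives qs = 5p - 1990. Without the control the market clears where 1160 - 2p = 5p - 1990, i.e. p* = 450 and q* = 260.
The floor of 538 is above the equilibrium price 450, so it binds.
At p = 538: qd = 1160 - 2·538 = 84 and qs = 5·538 - 1990 = 700.
Quantity traded falls to 84. At q = 84 the demand price is (1160 - 84)/2 = 538 and the supply price is (1990 + 84)/5 = 414.8.
Deadweight loss = ½ · (538 - 414.8) · (260 - 84) = ½ · 123.2 · 176 = 10841.6.

10841.6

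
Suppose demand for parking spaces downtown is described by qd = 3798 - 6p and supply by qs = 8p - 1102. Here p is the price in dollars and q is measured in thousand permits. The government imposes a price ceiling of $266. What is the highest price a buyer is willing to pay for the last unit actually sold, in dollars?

Equilibrium: 3798 - 6p = 8p - 1102, so 4900 = 14p and p* = 350, q* = 1698.
Since 266 < 350, the ceiling is binding.
At p = 266: qd = 3798 - 6·266 = 2202 and qs = 8·266 - 1102 = 1026.
Only 1026 units reach the market. On the demand curve, the marginal buyer's willingness to pay at q = 1026 is (3798 - 1026)/6 = 462.

462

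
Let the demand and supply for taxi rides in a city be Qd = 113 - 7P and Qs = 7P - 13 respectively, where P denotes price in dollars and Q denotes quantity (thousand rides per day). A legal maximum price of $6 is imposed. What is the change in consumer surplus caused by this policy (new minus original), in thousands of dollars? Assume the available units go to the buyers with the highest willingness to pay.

Without the control the market clears where 113 - 7P = 7P - 13, i.e. P* = 9 and Q* = 50.
The ceiling of 6 is below the equilibrium price 9, so it binds.
At P = 6: Qd = 113 - 7·6 = 71 and Qs = 7·6 - 13 = 29.
Consumer surplus without the control is ½ · (113/7 - 9) · 50 = 1250/7.
With the ceiling, 29 units are sold at 6 (assume they go to the highest-value buyers). The demand price at Q = 29 is 12, so CS = ½ · [(113/7 - 6) + (12 - 6)] · 29 = 3277/14.
Change in consumer surplus = 3277/14 - 1250/7 = 55.5.

55.5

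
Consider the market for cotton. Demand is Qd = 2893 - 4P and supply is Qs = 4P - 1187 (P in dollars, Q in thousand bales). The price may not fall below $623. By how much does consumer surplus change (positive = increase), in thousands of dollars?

Setting quantity demanded equal to quantity supplied, 2893 - 4P = 4P - 1187, gives P* = 510 and Q* = 853.
The floor of 623 is above the equilibrium price 510, so it binds.
At P = 623: Qd = 2893 - 4·623 = 401 and Qs = 4·623 - 1187 = 1305.
Consumer surplus without the control is ½ · (723.25 - 510) · 853 = 90951.125.
With the floor, consumers buy 401 units at 623, so CS = ½ · (723.25 - 623) · 401 = 20100.125.
Change in consumer surplus = 20100.125 - 90951.125 = -70851.

-70851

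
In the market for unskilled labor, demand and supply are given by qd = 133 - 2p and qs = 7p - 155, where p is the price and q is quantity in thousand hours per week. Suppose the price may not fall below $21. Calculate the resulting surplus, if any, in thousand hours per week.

Equilibrium: 133 - 2p = 7p - 155, so 288 = 9p and p* = 32, q* = 69.
The floor of 21 is below the equilibrium price 32, so it is not binding; the market clears at p* = 32, q* = 69.
Since the control does not bind, there is no surplus.

0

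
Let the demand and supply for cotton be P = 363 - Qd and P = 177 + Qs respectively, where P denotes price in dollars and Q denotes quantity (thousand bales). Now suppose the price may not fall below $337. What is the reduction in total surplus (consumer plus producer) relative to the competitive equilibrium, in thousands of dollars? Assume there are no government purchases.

Rearranging demand gives Qd = 363 - P; rearranging supply gives Qs = P - 177. Equilibrium: 363 - P = P - 177, so 540 = 2P and P* = 270, Q* = 93.
Because the floor (337) lies above the market-clearing price, it is binding.
At P = 337: Qd = 363 - 337 = 26 and Qs = 337 - 177 = 160.
Quantity traded falls to 26. At Q = 26 the demand price is 363 - 26 = 337 and the supply price is 177 + 26 = 203.
Deadweight loss = ½ · (337 - 203) · (93 - 26) = ½ · 134 · 67 = 4489.

4489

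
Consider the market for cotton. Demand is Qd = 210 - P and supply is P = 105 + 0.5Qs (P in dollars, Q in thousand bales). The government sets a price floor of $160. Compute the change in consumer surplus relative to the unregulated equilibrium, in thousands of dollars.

Rearranging supply gives Qs = 2P - 210. Without the control the market clears where 210 - P = 2P - 210, i.e. P* = 140 and Q* = 70.
Since 160 > 140, the floor is binding.
At P = 160: Qd = 210 - 160 = 50 and Qs = 2·160 - 210 = 110.
Consumer surplus without the control is ½ · (210 - 140) · 70 = 2450.
With the floor, consumers buy 50 units at 160, so CS = ½ · (210 - 160) · 50 = 1250.
Change in consumer surplus = 1250 - 2450 = -1200.

-1200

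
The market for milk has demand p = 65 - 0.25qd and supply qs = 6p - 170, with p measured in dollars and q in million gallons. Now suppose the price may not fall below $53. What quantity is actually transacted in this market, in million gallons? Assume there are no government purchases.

Rearranging demand gives qd = 260 - 4p. In a free market, 260 - 4p = 6p - 170 gives the equilibrium p* = 43, q* = 88.
Since 53 > 43, the floor is binding.
At p = 53: qd = 260 - 4·53 = 48 and qs = 6·53 - 170 = 148.
The quantity actually transacted is the short side, demand: 48.

48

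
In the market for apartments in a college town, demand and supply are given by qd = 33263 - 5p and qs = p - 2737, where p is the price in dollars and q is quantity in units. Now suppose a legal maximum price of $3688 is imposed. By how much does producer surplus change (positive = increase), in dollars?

-4871384

Without the control the market clears where 33263 - 5p = p - 2737, i.e. p* = 6000 and q* = 3263.
The ceiling of 3688 is below the equilibrium price 6000, so it binds.
At p = 3688: qd = 33263 - 5·3688 = 14823 and qs = 3688 - 2737 = 951.
Producer surplus without the control is ½ · (6000 - 2737) · 3263 = 5323584.5.
With the ceiling, producers sell 951 units at 3688, so PS = ½ · (3688 - 2737) · 951 = 452200.5.
Change in producer surplus = 452200.5 - 5323584.5 = -4871384.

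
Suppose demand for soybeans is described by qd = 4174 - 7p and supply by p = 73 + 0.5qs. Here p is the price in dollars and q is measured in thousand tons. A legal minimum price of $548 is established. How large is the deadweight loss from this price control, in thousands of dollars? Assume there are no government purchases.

Rearranging supply gives qs = 2p - 146. In a free market, 4174 - 7p = 2p - 146 gives the equilibrium p* = 480, q* = 814.
Since 548 > 480, the floor is binding.
At p = 548: qd = 4174 - 7·548 = 338 and qs = 2·548 - 146 = 950.
Quantity traded falls to 338. At q = 338 the demand price is (4174 - 338)/7 = 548 and the supply price is (146 + 338)/2 = 242.
Deadweight loss = ½ · (548 - 242) · (814 - 338) = ½ · 306 · 476 = 72828.

72828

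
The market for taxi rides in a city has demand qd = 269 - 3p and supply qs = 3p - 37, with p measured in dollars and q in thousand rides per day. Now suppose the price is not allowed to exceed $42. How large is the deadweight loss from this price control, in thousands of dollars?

243

Without the control the market clears where 269 - 3p = 3p - 37, i.e. p* = 51 and q* = 116.
The ceiling of 42 is below the equilibrium price 51, so it binds.
At p = 42: qd = 269 - 3·42 = 143 and qs = 3·42 - 37 = 89.
Quantity traded falls to 89. At q = 89 the demand price is (269 - 89)/3 = 60 and the supply price is (37 + 89)/3 = 42.
Deadweight loss = ½ · (60 - 42) · (116 - 89) = ½ · 18 · 27 = 243.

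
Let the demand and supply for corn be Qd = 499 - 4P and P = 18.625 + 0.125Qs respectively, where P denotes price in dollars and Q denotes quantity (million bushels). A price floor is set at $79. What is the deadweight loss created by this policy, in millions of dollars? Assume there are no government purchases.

Rearranging supply gives Qs = 8P - 149. Equilibrium: 499 - 4P = 8P - 149, so 648 = 12P and P* = 54, Q* = 283.
Because the floor (79) lies above the market-clearing price, it is binding.
At P = 79: Qd = 499 - 4·79 = 183 and Qs = 8·79 - 149 = 483.
Quantity traded falls to 183. At Q = 183 the demand price is (499 - 183)/4 = 79 and the supply price is (149 + 183)/8 = 41.5.
Deadweight loss = ½ · (79 - 41.5) · (283 - 183) = ½ · 37.5 · 100 = 1875.

1875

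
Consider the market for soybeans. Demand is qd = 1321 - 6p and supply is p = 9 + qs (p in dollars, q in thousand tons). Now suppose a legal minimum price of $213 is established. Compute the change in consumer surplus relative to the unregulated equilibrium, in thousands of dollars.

Rearranging supply gives qs = p - 9. In a free market, 1321 - 6p = p - 9 gives the equilibrium p* = 190, q* = 181.
Because the floor (213) lies above the market-clearing price, it is binding.
At p = 213: qd = 1321 - 6·213 = 43 and qs = 213 - 9 = 204.
Consumer surplus without the control is ½ · (1321/6 - 190) · 181 = 32761/12.
With the floor, consumers buy 43 units at 213, so CS = ½ · (1321/6 - 213) · 43 = 1849/12.
Change in consumer surplus = 1849/12 - 32761/12 = -2576.

-2576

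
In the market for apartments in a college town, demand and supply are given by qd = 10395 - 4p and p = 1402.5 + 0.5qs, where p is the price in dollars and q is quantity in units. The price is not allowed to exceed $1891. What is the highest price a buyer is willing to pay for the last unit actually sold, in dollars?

2354.5

Rearranging supply gives qs = 2p - 2805. In a free market, 10395 - 4p = 2p - 2805 gives the equilibrium p* = 2200, q* = 1595.
Because the ceiling (1891) lies below the market-clearing price, it is binding.
At p = 1891: qd = 10395 - 4·1891 = 2831 and qs = 2·1891 - 2805 = 977.
Only 977 units reach the market. On the demand curve, the marginal buyer's willingness to pay at q = 977 is (10395 - 977)/4 = 2354.5.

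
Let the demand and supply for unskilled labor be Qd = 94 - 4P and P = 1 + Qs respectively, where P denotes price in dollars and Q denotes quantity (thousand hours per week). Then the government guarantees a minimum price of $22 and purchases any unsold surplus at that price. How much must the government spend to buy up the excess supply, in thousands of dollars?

330

Rearranging supply gives Qs = P - 1. Without the control the market clears where 94 - 4P = P - 1, i.e. P* = 19 and Q* = 18.
Because the floor (22) lies above the market-clearing price, it is binding.
At P = 22: Qd = 94 - 4·22 = 6 and Qs = 22 - 1 = 21.
Surplus = Qs - Qd = 15.
Government expenditure = surplus × support price = 15 × 22 = 330.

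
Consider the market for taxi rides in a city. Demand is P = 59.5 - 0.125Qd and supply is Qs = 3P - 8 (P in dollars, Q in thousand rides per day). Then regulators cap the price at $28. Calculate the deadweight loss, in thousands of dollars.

528

Rearranging demand gives Qd = 476 - 8P. Setting quantity demanded equal to quantity supplied, 476 - 8P = 3P - 8, gives P* = 44 and Q* = 124.
Since 28 < 44, the ceiling is binding.
At P = 28: Qd = 476 - 8·28 = 252 and Qs = 3·28 - 8 = 76.
Quantity traded falls to 76. At Q = 76 the demand price is (476 - 76)/8 = 50 and the supply price is (8 + 76)/3 = 28.
Deadweight loss = ½ · (50 - 28) · (124 - 76) = ½ · 22 · 48 = 528.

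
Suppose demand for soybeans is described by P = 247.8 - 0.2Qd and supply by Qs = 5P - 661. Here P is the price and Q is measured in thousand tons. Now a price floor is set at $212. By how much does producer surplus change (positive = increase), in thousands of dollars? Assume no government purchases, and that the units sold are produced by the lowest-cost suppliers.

Rearranging demand gives Qd = 1239 - 5P. Setting quantity demanded equal to quantity supplied, 1239 - 5P = 5P - 661, gives P* = 190 and Q* = 289.
The floor of 212 is above the equilibrium price 190, so it binds.
At P = 212: Qd = 1239 - 5·212 = 179 and Qs = 5·212 - 661 = 399.
Producer surplus without the control is ½ · (190 - 132.2) · 289 = 8352.1.
With the floor, 179 units are sold at 212. The supply price at Q = 179 is 168, so PS = ½ · [(212 - 132.2) + (212 - 168)] · 179 = 11080.1.
Change in producer surplus = 11080.1 - 8352.1 = 2728.

2728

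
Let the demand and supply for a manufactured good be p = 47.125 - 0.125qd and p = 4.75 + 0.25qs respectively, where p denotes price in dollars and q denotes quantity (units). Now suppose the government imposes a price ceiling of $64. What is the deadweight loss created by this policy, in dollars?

Rearranging demand gives qd = 377 - 8p; rearranging supply gives qs = 4p - 19. Without the control the market clears where 377 - 8p = 4p - 19, i.e. p* = 33 and q* = 113.
Since 64 is above p* = 33, the ceiling does not bind and the free-market outcome prevails.
Since the control does not bind, no trades are prevented and deadweight loss is zero.

0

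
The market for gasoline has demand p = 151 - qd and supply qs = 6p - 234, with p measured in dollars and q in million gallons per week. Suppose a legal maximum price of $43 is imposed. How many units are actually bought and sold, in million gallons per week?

Rearranging demand gives qd = 151 - p. Setting quantity demanded equal to quantity supplied, 151 - p = 6p - 234, gives p* = 55 and q* = 96.
Since 43 < 55, the ceiling is binding.
At p = 43: qd = 151 - 43 = 108 and qs = 6·43 - 234 = 24.
The quantity actually transacted is the short side, supply: 24.

24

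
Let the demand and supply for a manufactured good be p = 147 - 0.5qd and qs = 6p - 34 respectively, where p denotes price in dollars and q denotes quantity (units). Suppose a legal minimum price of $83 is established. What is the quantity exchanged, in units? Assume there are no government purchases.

128

Rearranging demand gives qd = 294 - 2p. Equilibrium: 294 - 2p = 6p - 34, so 328 = 8p and p* = 41, q* = 212.
The floor of 83 is above the equilibrium price 41, so it binds.
At p = 83: qd = 294 - 2·83 = 128 and qs = 6·83 - 34 = 464.
The quantity actually transacted is the short side, demand: 128.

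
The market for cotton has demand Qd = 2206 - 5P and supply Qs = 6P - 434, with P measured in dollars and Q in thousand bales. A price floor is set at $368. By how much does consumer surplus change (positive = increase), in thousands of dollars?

-87808

Without the control the market clears where 2206 - 5P = 6P - 434, i.e. P* = 240 and Q* = 1006.
The floor of 368 is above the equilibrium price 240, so it binds.
At P = 368: Qd = 2206 - 5·368 = 366 and Qs = 6·368 - 434 = 1774.
Consumer surplus without the control is ½ · (441.2 - 240) · 1006 = 101203.6.
With the floor, consumers buy 366 units at 368, so CS = ½ · (441.2 - 368) · 366 = 13395.6.
Change in consumer surplus = 13395.6 - 101203.6 = -87808.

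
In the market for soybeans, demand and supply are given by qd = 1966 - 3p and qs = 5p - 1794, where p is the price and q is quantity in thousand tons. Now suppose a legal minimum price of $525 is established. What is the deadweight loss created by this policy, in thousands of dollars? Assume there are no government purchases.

7260

Equilibrium: 1966 - 3p = 5p - 1794, so 3760 = 8p and p* = 470, q* = 556.
Because the floor (525) lies above the market-clearing price, it is binding.
At p = 525: qd = 1966 - 3·525 = 391 and qs = 5·525 - 1794 = 831.
Quantity traded falls to 391. At q = 391 the demand price is (1966 - 391)/3 = 525 and the supply price is (1794 + 391)/5 = 437.
Deadweight loss = ½ · (525 - 437) · (556 - 391) = ½ · 88 · 165 = 7260.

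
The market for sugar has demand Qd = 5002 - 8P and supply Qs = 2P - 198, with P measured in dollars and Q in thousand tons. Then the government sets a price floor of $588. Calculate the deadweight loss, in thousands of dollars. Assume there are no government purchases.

92480

Without the control the market clears where 5002 - 8P = 2P - 198, i.e. P* = 520 and Q* = 842.
The floor of 588 is above the equilibrium price 520, so it binds.
At P = 588: Qd = 5002 - 8·588 = 298 and Qs = 2·588 - 198 = 978.
Quantity traded falls to 298. At Q = 298 the demand price is (5002 - 298)/8 = 588 and the supply price is (198 + 298)/2 = 248.
Deadweight loss = ½ · (588 - 248) · (842 - 298) = ½ · 340 · 544 = 92480.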